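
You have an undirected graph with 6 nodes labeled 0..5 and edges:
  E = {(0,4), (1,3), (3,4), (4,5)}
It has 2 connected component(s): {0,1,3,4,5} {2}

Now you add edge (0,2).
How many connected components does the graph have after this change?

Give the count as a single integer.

Answer: 1

Derivation:
Initial component count: 2
Add (0,2): merges two components. Count decreases: 2 -> 1.
New component count: 1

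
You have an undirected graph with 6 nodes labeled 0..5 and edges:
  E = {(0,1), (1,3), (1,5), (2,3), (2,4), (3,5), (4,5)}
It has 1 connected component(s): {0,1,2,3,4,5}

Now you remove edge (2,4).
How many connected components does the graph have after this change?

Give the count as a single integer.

Initial component count: 1
Remove (2,4): not a bridge. Count unchanged: 1.
  After removal, components: {0,1,2,3,4,5}
New component count: 1

Answer: 1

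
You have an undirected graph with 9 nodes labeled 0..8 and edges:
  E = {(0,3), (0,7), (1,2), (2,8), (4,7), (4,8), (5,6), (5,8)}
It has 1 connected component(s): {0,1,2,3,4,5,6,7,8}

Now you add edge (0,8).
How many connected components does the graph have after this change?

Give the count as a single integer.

Answer: 1

Derivation:
Initial component count: 1
Add (0,8): endpoints already in same component. Count unchanged: 1.
New component count: 1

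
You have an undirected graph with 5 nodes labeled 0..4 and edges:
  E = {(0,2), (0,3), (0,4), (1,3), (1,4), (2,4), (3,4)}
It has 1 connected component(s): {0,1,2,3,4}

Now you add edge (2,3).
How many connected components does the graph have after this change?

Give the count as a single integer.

Initial component count: 1
Add (2,3): endpoints already in same component. Count unchanged: 1.
New component count: 1

Answer: 1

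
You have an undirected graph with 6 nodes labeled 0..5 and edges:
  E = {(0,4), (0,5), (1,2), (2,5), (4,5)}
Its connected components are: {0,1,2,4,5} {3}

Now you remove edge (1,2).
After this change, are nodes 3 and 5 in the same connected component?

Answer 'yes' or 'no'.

Answer: no

Derivation:
Initial components: {0,1,2,4,5} {3}
Removing edge (1,2): it was a bridge — component count 2 -> 3.
New components: {0,2,4,5} {1} {3}
Are 3 and 5 in the same component? no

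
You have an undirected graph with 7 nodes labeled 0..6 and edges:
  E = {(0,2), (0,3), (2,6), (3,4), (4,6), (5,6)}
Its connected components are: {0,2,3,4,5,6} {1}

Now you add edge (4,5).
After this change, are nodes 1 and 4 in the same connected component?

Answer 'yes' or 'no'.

Initial components: {0,2,3,4,5,6} {1}
Adding edge (4,5): both already in same component {0,2,3,4,5,6}. No change.
New components: {0,2,3,4,5,6} {1}
Are 1 and 4 in the same component? no

Answer: no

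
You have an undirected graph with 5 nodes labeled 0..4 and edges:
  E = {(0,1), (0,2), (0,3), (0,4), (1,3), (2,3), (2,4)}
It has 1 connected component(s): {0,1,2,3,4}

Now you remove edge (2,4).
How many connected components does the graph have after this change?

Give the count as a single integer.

Answer: 1

Derivation:
Initial component count: 1
Remove (2,4): not a bridge. Count unchanged: 1.
  After removal, components: {0,1,2,3,4}
New component count: 1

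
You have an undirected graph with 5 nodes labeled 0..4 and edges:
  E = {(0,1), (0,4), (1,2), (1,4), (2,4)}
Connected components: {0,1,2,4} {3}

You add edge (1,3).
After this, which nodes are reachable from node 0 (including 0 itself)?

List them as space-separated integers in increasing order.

Before: nodes reachable from 0: {0,1,2,4}
Adding (1,3): merges 0's component with another. Reachability grows.
After: nodes reachable from 0: {0,1,2,3,4}

Answer: 0 1 2 3 4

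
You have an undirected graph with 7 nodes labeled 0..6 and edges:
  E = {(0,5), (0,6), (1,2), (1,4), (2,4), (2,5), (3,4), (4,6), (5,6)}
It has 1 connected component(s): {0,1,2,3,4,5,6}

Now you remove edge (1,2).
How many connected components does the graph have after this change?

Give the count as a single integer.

Answer: 1

Derivation:
Initial component count: 1
Remove (1,2): not a bridge. Count unchanged: 1.
  After removal, components: {0,1,2,3,4,5,6}
New component count: 1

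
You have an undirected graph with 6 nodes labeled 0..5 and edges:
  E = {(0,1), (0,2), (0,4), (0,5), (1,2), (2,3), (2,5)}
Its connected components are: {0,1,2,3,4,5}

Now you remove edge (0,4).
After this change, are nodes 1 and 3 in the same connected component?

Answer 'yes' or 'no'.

Initial components: {0,1,2,3,4,5}
Removing edge (0,4): it was a bridge — component count 1 -> 2.
New components: {0,1,2,3,5} {4}
Are 1 and 3 in the same component? yes

Answer: yes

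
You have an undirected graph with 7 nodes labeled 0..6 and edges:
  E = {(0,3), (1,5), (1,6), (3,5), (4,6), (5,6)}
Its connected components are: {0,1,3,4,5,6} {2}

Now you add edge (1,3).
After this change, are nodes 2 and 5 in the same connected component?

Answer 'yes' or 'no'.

Initial components: {0,1,3,4,5,6} {2}
Adding edge (1,3): both already in same component {0,1,3,4,5,6}. No change.
New components: {0,1,3,4,5,6} {2}
Are 2 and 5 in the same component? no

Answer: no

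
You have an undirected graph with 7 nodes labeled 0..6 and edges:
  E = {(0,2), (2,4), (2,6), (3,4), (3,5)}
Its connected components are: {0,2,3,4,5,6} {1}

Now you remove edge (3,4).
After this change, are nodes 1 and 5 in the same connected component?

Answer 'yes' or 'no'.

Initial components: {0,2,3,4,5,6} {1}
Removing edge (3,4): it was a bridge — component count 2 -> 3.
New components: {0,2,4,6} {1} {3,5}
Are 1 and 5 in the same component? no

Answer: no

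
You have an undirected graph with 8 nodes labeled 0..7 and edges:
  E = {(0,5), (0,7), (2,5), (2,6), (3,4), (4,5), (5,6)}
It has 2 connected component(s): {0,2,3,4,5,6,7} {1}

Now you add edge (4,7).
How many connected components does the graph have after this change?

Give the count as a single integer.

Initial component count: 2
Add (4,7): endpoints already in same component. Count unchanged: 2.
New component count: 2

Answer: 2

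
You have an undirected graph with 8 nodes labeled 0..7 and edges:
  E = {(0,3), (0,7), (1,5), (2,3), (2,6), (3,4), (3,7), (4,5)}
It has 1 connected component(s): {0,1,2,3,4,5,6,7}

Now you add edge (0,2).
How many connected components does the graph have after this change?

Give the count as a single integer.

Answer: 1

Derivation:
Initial component count: 1
Add (0,2): endpoints already in same component. Count unchanged: 1.
New component count: 1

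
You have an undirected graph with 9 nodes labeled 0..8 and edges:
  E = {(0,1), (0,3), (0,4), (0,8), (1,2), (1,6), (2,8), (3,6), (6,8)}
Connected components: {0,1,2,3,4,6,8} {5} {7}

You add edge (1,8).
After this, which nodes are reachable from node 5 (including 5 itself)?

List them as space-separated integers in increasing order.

Before: nodes reachable from 5: {5}
Adding (1,8): both endpoints already in same component. Reachability from 5 unchanged.
After: nodes reachable from 5: {5}

Answer: 5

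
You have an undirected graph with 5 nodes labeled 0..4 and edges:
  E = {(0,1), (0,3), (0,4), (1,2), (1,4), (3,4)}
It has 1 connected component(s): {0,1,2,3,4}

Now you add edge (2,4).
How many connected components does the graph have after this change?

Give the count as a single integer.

Answer: 1

Derivation:
Initial component count: 1
Add (2,4): endpoints already in same component. Count unchanged: 1.
New component count: 1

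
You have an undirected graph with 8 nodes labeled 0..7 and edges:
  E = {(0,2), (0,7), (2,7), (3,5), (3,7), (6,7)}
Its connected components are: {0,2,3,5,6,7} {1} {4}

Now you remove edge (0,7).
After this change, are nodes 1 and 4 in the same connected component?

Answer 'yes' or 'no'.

Answer: no

Derivation:
Initial components: {0,2,3,5,6,7} {1} {4}
Removing edge (0,7): not a bridge — component count unchanged at 3.
New components: {0,2,3,5,6,7} {1} {4}
Are 1 and 4 in the same component? no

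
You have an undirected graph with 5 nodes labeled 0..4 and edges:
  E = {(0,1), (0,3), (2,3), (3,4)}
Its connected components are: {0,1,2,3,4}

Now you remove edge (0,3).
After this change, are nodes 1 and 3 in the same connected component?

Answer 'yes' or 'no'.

Initial components: {0,1,2,3,4}
Removing edge (0,3): it was a bridge — component count 1 -> 2.
New components: {0,1} {2,3,4}
Are 1 and 3 in the same component? no

Answer: no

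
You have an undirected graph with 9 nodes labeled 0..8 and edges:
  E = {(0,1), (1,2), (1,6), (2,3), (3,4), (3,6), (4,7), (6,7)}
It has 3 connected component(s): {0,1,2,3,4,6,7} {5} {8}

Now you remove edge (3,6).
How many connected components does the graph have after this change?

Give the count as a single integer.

Answer: 3

Derivation:
Initial component count: 3
Remove (3,6): not a bridge. Count unchanged: 3.
  After removal, components: {0,1,2,3,4,6,7} {5} {8}
New component count: 3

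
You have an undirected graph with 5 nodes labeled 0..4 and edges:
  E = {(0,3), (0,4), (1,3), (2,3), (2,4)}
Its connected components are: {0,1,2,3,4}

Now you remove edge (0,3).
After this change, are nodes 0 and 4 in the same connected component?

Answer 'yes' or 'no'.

Answer: yes

Derivation:
Initial components: {0,1,2,3,4}
Removing edge (0,3): not a bridge — component count unchanged at 1.
New components: {0,1,2,3,4}
Are 0 and 4 in the same component? yes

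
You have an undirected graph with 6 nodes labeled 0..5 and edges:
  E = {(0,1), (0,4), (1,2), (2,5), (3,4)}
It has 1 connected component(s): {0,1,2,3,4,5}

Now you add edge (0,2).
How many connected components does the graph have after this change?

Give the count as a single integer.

Answer: 1

Derivation:
Initial component count: 1
Add (0,2): endpoints already in same component. Count unchanged: 1.
New component count: 1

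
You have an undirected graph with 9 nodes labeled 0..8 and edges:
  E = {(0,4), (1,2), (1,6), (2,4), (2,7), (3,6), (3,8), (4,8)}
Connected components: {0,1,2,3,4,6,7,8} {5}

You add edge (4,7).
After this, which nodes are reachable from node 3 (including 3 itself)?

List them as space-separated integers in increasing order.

Before: nodes reachable from 3: {0,1,2,3,4,6,7,8}
Adding (4,7): both endpoints already in same component. Reachability from 3 unchanged.
After: nodes reachable from 3: {0,1,2,3,4,6,7,8}

Answer: 0 1 2 3 4 6 7 8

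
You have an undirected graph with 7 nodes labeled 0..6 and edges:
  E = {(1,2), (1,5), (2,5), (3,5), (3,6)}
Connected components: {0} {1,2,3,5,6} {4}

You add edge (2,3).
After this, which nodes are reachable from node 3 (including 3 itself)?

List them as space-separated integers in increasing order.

Before: nodes reachable from 3: {1,2,3,5,6}
Adding (2,3): both endpoints already in same component. Reachability from 3 unchanged.
After: nodes reachable from 3: {1,2,3,5,6}

Answer: 1 2 3 5 6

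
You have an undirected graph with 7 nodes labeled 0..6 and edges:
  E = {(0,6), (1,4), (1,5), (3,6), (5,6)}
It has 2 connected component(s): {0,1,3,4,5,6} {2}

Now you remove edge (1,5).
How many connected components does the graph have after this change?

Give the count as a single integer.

Answer: 3

Derivation:
Initial component count: 2
Remove (1,5): it was a bridge. Count increases: 2 -> 3.
  After removal, components: {0,3,5,6} {1,4} {2}
New component count: 3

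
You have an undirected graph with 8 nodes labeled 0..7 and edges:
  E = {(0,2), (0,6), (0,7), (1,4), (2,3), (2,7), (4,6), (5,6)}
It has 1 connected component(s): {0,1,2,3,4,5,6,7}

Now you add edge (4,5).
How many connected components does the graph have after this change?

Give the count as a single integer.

Initial component count: 1
Add (4,5): endpoints already in same component. Count unchanged: 1.
New component count: 1

Answer: 1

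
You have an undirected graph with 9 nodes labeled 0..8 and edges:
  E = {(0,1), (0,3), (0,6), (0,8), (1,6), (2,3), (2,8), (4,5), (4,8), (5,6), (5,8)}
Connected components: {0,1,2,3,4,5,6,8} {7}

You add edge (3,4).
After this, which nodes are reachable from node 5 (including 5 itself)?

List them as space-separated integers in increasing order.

Before: nodes reachable from 5: {0,1,2,3,4,5,6,8}
Adding (3,4): both endpoints already in same component. Reachability from 5 unchanged.
After: nodes reachable from 5: {0,1,2,3,4,5,6,8}

Answer: 0 1 2 3 4 5 6 8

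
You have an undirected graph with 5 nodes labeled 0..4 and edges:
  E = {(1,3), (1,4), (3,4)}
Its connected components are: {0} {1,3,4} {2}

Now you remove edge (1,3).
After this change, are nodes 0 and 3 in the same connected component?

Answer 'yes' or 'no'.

Initial components: {0} {1,3,4} {2}
Removing edge (1,3): not a bridge — component count unchanged at 3.
New components: {0} {1,3,4} {2}
Are 0 and 3 in the same component? no

Answer: no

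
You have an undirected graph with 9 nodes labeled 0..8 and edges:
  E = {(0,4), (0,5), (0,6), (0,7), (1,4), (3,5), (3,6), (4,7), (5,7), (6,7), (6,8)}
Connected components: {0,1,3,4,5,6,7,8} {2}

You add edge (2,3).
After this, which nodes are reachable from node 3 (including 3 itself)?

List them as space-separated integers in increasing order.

Before: nodes reachable from 3: {0,1,3,4,5,6,7,8}
Adding (2,3): merges 3's component with another. Reachability grows.
After: nodes reachable from 3: {0,1,2,3,4,5,6,7,8}

Answer: 0 1 2 3 4 5 6 7 8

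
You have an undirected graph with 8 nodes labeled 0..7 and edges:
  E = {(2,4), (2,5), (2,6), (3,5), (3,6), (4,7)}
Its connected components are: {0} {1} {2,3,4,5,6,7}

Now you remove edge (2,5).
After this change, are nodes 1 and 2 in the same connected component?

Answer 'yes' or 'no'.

Answer: no

Derivation:
Initial components: {0} {1} {2,3,4,5,6,7}
Removing edge (2,5): not a bridge — component count unchanged at 3.
New components: {0} {1} {2,3,4,5,6,7}
Are 1 and 2 in the same component? no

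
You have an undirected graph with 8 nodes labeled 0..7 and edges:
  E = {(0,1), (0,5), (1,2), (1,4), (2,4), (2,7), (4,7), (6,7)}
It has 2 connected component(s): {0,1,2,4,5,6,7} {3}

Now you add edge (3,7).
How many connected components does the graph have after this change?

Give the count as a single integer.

Answer: 1

Derivation:
Initial component count: 2
Add (3,7): merges two components. Count decreases: 2 -> 1.
New component count: 1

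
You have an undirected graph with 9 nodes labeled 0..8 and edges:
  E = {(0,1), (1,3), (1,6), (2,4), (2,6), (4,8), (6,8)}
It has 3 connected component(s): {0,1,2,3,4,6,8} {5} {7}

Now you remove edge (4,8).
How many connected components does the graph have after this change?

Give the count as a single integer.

Initial component count: 3
Remove (4,8): not a bridge. Count unchanged: 3.
  After removal, components: {0,1,2,3,4,6,8} {5} {7}
New component count: 3

Answer: 3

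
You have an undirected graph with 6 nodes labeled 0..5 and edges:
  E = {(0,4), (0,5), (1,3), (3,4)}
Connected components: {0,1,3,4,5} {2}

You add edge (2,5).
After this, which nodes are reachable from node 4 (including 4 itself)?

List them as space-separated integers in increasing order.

Answer: 0 1 2 3 4 5

Derivation:
Before: nodes reachable from 4: {0,1,3,4,5}
Adding (2,5): merges 4's component with another. Reachability grows.
After: nodes reachable from 4: {0,1,2,3,4,5}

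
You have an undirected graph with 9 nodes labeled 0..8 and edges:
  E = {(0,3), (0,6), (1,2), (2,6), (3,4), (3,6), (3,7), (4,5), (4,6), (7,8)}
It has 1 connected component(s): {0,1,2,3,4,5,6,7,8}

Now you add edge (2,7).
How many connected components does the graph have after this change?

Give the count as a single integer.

Answer: 1

Derivation:
Initial component count: 1
Add (2,7): endpoints already in same component. Count unchanged: 1.
New component count: 1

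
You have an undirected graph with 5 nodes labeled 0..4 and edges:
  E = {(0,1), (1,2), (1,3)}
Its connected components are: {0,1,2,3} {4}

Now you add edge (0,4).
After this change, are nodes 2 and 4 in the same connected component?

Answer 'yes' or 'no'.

Answer: yes

Derivation:
Initial components: {0,1,2,3} {4}
Adding edge (0,4): merges {0,1,2,3} and {4}.
New components: {0,1,2,3,4}
Are 2 and 4 in the same component? yes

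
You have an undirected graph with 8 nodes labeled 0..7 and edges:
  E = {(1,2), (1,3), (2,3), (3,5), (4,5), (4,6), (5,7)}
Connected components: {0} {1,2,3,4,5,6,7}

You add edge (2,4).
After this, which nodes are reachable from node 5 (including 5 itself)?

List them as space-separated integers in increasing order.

Before: nodes reachable from 5: {1,2,3,4,5,6,7}
Adding (2,4): both endpoints already in same component. Reachability from 5 unchanged.
After: nodes reachable from 5: {1,2,3,4,5,6,7}

Answer: 1 2 3 4 5 6 7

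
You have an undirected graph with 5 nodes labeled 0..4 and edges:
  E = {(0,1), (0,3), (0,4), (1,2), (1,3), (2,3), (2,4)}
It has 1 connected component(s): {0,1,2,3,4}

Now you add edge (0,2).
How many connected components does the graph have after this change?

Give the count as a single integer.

Initial component count: 1
Add (0,2): endpoints already in same component. Count unchanged: 1.
New component count: 1

Answer: 1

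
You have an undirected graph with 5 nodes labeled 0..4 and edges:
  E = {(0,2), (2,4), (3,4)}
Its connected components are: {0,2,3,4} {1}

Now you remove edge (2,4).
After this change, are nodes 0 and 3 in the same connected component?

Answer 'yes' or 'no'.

Initial components: {0,2,3,4} {1}
Removing edge (2,4): it was a bridge — component count 2 -> 3.
New components: {0,2} {1} {3,4}
Are 0 and 3 in the same component? no

Answer: no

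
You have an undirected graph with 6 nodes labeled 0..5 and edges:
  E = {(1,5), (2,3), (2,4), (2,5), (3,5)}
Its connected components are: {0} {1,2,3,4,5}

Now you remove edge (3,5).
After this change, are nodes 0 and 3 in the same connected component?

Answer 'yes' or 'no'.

Answer: no

Derivation:
Initial components: {0} {1,2,3,4,5}
Removing edge (3,5): not a bridge — component count unchanged at 2.
New components: {0} {1,2,3,4,5}
Are 0 and 3 in the same component? no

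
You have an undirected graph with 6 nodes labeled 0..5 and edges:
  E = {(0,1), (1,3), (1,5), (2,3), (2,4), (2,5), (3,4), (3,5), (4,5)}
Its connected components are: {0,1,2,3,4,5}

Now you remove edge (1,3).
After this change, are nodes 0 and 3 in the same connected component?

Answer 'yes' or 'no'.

Answer: yes

Derivation:
Initial components: {0,1,2,3,4,5}
Removing edge (1,3): not a bridge — component count unchanged at 1.
New components: {0,1,2,3,4,5}
Are 0 and 3 in the same component? yes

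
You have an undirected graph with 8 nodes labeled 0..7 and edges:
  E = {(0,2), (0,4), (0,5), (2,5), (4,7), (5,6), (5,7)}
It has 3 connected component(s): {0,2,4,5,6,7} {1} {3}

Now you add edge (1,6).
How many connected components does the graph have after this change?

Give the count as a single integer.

Answer: 2

Derivation:
Initial component count: 3
Add (1,6): merges two components. Count decreases: 3 -> 2.
New component count: 2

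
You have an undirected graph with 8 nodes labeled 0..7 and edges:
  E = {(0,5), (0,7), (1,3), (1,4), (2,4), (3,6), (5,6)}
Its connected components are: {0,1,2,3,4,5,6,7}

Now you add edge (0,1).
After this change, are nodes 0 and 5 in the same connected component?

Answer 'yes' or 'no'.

Answer: yes

Derivation:
Initial components: {0,1,2,3,4,5,6,7}
Adding edge (0,1): both already in same component {0,1,2,3,4,5,6,7}. No change.
New components: {0,1,2,3,4,5,6,7}
Are 0 and 5 in the same component? yes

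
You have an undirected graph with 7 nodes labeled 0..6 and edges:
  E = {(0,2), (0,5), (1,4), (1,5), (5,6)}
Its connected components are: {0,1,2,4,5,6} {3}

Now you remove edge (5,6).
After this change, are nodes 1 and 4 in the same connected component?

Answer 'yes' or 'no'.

Answer: yes

Derivation:
Initial components: {0,1,2,4,5,6} {3}
Removing edge (5,6): it was a bridge — component count 2 -> 3.
New components: {0,1,2,4,5} {3} {6}
Are 1 and 4 in the same component? yes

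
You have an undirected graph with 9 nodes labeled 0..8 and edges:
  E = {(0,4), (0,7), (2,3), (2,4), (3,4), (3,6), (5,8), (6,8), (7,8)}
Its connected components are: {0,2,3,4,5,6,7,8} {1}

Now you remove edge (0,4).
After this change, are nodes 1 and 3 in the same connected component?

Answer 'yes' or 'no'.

Answer: no

Derivation:
Initial components: {0,2,3,4,5,6,7,8} {1}
Removing edge (0,4): not a bridge — component count unchanged at 2.
New components: {0,2,3,4,5,6,7,8} {1}
Are 1 and 3 in the same component? no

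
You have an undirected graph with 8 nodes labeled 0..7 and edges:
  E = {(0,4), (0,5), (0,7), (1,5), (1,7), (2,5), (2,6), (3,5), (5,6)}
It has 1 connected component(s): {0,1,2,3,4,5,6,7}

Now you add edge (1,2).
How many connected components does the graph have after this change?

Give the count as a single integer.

Initial component count: 1
Add (1,2): endpoints already in same component. Count unchanged: 1.
New component count: 1

Answer: 1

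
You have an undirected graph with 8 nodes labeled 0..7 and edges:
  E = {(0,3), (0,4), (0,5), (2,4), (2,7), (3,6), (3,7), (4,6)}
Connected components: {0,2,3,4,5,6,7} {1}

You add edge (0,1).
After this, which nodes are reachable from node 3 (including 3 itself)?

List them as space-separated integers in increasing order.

Before: nodes reachable from 3: {0,2,3,4,5,6,7}
Adding (0,1): merges 3's component with another. Reachability grows.
After: nodes reachable from 3: {0,1,2,3,4,5,6,7}

Answer: 0 1 2 3 4 5 6 7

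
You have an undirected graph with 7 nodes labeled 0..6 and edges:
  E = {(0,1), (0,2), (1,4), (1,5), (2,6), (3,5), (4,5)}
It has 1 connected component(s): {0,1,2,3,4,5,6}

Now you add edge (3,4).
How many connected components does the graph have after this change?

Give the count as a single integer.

Initial component count: 1
Add (3,4): endpoints already in same component. Count unchanged: 1.
New component count: 1

Answer: 1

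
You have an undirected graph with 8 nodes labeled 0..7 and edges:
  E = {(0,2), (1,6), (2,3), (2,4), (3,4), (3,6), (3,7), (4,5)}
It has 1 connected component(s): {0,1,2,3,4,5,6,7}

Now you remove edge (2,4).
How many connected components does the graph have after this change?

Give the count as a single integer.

Answer: 1

Derivation:
Initial component count: 1
Remove (2,4): not a bridge. Count unchanged: 1.
  After removal, components: {0,1,2,3,4,5,6,7}
New component count: 1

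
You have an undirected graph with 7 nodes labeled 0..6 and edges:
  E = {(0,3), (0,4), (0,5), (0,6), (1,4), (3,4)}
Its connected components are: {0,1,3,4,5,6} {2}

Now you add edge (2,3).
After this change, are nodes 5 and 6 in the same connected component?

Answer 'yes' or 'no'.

Initial components: {0,1,3,4,5,6} {2}
Adding edge (2,3): merges {2} and {0,1,3,4,5,6}.
New components: {0,1,2,3,4,5,6}
Are 5 and 6 in the same component? yes

Answer: yes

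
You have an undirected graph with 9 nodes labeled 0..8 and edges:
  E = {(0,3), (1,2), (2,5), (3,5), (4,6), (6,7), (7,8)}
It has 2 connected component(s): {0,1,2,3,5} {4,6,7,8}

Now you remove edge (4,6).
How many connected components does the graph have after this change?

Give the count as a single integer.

Initial component count: 2
Remove (4,6): it was a bridge. Count increases: 2 -> 3.
  After removal, components: {0,1,2,3,5} {4} {6,7,8}
New component count: 3

Answer: 3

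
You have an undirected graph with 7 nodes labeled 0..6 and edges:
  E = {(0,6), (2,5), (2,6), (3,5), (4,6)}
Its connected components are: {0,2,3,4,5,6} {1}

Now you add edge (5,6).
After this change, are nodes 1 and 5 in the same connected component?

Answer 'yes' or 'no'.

Answer: no

Derivation:
Initial components: {0,2,3,4,5,6} {1}
Adding edge (5,6): both already in same component {0,2,3,4,5,6}. No change.
New components: {0,2,3,4,5,6} {1}
Are 1 and 5 in the same component? no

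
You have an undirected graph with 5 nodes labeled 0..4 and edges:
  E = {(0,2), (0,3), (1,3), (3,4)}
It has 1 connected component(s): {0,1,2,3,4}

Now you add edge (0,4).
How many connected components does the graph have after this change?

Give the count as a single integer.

Answer: 1

Derivation:
Initial component count: 1
Add (0,4): endpoints already in same component. Count unchanged: 1.
New component count: 1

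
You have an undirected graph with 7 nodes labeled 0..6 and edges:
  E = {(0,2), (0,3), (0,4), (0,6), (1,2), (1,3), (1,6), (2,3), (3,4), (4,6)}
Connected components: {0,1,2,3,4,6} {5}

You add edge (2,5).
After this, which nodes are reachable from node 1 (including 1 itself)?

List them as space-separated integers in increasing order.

Answer: 0 1 2 3 4 5 6

Derivation:
Before: nodes reachable from 1: {0,1,2,3,4,6}
Adding (2,5): merges 1's component with another. Reachability grows.
After: nodes reachable from 1: {0,1,2,3,4,5,6}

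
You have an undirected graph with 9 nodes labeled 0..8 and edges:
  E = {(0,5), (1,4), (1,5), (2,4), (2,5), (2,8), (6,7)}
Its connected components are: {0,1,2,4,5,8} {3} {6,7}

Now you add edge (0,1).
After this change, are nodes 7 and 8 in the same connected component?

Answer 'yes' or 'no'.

Initial components: {0,1,2,4,5,8} {3} {6,7}
Adding edge (0,1): both already in same component {0,1,2,4,5,8}. No change.
New components: {0,1,2,4,5,8} {3} {6,7}
Are 7 and 8 in the same component? no

Answer: no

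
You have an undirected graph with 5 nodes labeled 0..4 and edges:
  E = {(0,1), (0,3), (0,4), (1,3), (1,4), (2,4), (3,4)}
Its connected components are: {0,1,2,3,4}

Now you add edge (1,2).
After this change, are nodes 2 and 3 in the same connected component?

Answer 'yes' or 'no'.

Answer: yes

Derivation:
Initial components: {0,1,2,3,4}
Adding edge (1,2): both already in same component {0,1,2,3,4}. No change.
New components: {0,1,2,3,4}
Are 2 and 3 in the same component? yes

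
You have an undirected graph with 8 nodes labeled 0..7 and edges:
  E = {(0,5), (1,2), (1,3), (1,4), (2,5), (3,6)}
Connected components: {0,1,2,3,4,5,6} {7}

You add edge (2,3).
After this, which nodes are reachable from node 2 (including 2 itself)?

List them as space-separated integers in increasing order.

Answer: 0 1 2 3 4 5 6

Derivation:
Before: nodes reachable from 2: {0,1,2,3,4,5,6}
Adding (2,3): both endpoints already in same component. Reachability from 2 unchanged.
After: nodes reachable from 2: {0,1,2,3,4,5,6}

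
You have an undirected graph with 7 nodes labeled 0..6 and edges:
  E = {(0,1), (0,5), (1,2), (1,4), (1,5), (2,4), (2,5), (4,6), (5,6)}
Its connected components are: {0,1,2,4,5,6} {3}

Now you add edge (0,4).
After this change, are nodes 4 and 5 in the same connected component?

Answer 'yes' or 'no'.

Initial components: {0,1,2,4,5,6} {3}
Adding edge (0,4): both already in same component {0,1,2,4,5,6}. No change.
New components: {0,1,2,4,5,6} {3}
Are 4 and 5 in the same component? yes

Answer: yes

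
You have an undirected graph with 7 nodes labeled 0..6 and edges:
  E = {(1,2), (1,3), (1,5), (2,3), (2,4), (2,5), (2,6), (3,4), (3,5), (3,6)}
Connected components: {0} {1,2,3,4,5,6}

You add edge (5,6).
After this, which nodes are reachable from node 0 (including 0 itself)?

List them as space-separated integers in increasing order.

Answer: 0

Derivation:
Before: nodes reachable from 0: {0}
Adding (5,6): both endpoints already in same component. Reachability from 0 unchanged.
After: nodes reachable from 0: {0}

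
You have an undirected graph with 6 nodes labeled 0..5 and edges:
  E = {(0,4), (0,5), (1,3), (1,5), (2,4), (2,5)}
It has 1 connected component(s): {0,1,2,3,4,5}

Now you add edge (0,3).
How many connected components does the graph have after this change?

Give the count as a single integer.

Initial component count: 1
Add (0,3): endpoints already in same component. Count unchanged: 1.
New component count: 1

Answer: 1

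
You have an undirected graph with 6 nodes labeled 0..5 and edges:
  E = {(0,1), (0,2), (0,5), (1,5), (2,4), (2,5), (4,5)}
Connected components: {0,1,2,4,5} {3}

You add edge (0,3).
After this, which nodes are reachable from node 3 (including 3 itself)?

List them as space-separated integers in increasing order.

Answer: 0 1 2 3 4 5

Derivation:
Before: nodes reachable from 3: {3}
Adding (0,3): merges 3's component with another. Reachability grows.
After: nodes reachable from 3: {0,1,2,3,4,5}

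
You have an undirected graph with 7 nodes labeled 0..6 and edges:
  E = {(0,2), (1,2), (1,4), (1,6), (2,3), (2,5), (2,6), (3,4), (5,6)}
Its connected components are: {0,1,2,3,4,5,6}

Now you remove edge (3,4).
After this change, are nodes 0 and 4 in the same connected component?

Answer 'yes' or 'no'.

Answer: yes

Derivation:
Initial components: {0,1,2,3,4,5,6}
Removing edge (3,4): not a bridge — component count unchanged at 1.
New components: {0,1,2,3,4,5,6}
Are 0 and 4 in the same component? yes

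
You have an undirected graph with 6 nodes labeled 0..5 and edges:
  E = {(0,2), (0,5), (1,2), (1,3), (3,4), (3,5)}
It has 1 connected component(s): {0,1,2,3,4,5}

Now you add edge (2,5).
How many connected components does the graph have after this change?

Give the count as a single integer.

Answer: 1

Derivation:
Initial component count: 1
Add (2,5): endpoints already in same component. Count unchanged: 1.
New component count: 1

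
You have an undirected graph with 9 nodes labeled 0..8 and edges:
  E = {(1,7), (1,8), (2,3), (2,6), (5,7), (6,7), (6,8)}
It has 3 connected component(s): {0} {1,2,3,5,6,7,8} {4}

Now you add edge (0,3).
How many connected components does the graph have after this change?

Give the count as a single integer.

Answer: 2

Derivation:
Initial component count: 3
Add (0,3): merges two components. Count decreases: 3 -> 2.
New component count: 2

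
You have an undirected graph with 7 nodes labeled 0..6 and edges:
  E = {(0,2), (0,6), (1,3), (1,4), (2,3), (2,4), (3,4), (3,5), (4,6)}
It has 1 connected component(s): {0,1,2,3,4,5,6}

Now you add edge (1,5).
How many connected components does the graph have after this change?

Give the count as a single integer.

Answer: 1

Derivation:
Initial component count: 1
Add (1,5): endpoints already in same component. Count unchanged: 1.
New component count: 1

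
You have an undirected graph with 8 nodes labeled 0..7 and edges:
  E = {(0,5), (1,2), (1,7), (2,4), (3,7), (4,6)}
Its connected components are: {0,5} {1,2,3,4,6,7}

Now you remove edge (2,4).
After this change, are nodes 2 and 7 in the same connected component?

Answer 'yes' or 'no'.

Answer: yes

Derivation:
Initial components: {0,5} {1,2,3,4,6,7}
Removing edge (2,4): it was a bridge — component count 2 -> 3.
New components: {0,5} {1,2,3,7} {4,6}
Are 2 and 7 in the same component? yes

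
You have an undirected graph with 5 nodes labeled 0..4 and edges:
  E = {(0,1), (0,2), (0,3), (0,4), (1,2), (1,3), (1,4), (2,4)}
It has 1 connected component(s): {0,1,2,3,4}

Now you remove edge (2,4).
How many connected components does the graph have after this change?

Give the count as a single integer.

Answer: 1

Derivation:
Initial component count: 1
Remove (2,4): not a bridge. Count unchanged: 1.
  After removal, components: {0,1,2,3,4}
New component count: 1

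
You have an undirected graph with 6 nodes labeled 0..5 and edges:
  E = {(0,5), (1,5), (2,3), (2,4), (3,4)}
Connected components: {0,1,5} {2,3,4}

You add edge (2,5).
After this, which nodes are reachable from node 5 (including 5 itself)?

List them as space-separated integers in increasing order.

Answer: 0 1 2 3 4 5

Derivation:
Before: nodes reachable from 5: {0,1,5}
Adding (2,5): merges 5's component with another. Reachability grows.
After: nodes reachable from 5: {0,1,2,3,4,5}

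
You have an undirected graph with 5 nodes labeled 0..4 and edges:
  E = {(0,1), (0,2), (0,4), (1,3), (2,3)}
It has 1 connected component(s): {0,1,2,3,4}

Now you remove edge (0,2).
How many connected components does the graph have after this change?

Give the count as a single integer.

Answer: 1

Derivation:
Initial component count: 1
Remove (0,2): not a bridge. Count unchanged: 1.
  After removal, components: {0,1,2,3,4}
New component count: 1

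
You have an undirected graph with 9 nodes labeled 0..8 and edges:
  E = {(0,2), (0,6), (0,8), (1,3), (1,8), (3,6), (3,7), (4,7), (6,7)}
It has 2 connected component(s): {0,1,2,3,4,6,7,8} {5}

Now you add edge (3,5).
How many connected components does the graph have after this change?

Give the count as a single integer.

Answer: 1

Derivation:
Initial component count: 2
Add (3,5): merges two components. Count decreases: 2 -> 1.
New component count: 1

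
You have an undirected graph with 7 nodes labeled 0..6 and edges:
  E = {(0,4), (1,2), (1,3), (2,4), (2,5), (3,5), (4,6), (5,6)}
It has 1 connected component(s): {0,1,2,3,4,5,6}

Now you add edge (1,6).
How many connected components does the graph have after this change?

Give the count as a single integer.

Answer: 1

Derivation:
Initial component count: 1
Add (1,6): endpoints already in same component. Count unchanged: 1.
New component count: 1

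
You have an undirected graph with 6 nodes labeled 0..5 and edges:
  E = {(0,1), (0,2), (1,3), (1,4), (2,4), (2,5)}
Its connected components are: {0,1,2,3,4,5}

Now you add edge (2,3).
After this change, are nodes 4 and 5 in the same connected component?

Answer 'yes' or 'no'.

Answer: yes

Derivation:
Initial components: {0,1,2,3,4,5}
Adding edge (2,3): both already in same component {0,1,2,3,4,5}. No change.
New components: {0,1,2,3,4,5}
Are 4 and 5 in the same component? yes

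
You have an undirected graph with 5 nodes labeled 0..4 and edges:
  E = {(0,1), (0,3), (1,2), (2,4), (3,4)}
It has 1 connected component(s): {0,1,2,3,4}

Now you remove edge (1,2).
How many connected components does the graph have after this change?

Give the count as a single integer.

Initial component count: 1
Remove (1,2): not a bridge. Count unchanged: 1.
  After removal, components: {0,1,2,3,4}
New component count: 1

Answer: 1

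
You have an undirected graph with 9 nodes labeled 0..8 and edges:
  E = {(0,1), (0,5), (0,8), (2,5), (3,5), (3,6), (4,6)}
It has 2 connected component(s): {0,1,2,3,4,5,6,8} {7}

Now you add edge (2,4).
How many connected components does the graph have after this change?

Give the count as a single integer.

Answer: 2

Derivation:
Initial component count: 2
Add (2,4): endpoints already in same component. Count unchanged: 2.
New component count: 2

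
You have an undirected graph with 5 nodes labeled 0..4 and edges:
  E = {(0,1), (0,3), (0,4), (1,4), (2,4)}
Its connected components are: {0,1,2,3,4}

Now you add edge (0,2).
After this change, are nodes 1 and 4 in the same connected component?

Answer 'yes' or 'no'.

Answer: yes

Derivation:
Initial components: {0,1,2,3,4}
Adding edge (0,2): both already in same component {0,1,2,3,4}. No change.
New components: {0,1,2,3,4}
Are 1 and 4 in the same component? yes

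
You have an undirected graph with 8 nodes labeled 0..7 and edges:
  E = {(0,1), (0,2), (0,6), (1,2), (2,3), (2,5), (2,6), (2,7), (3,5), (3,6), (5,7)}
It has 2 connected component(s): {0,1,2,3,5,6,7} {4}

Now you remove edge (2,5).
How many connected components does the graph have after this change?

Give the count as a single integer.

Answer: 2

Derivation:
Initial component count: 2
Remove (2,5): not a bridge. Count unchanged: 2.
  After removal, components: {0,1,2,3,5,6,7} {4}
New component count: 2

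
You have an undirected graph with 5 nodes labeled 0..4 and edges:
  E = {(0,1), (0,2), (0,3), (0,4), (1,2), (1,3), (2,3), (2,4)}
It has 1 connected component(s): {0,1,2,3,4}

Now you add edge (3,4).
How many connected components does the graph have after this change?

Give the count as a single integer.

Initial component count: 1
Add (3,4): endpoints already in same component. Count unchanged: 1.
New component count: 1

Answer: 1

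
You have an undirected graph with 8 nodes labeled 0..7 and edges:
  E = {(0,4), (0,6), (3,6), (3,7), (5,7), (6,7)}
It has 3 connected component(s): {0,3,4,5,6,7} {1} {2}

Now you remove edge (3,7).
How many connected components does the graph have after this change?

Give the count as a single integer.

Answer: 3

Derivation:
Initial component count: 3
Remove (3,7): not a bridge. Count unchanged: 3.
  After removal, components: {0,3,4,5,6,7} {1} {2}
New component count: 3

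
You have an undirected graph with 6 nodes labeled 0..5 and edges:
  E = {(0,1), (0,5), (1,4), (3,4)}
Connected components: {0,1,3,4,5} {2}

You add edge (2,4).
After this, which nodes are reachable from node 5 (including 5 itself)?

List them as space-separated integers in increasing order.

Before: nodes reachable from 5: {0,1,3,4,5}
Adding (2,4): merges 5's component with another. Reachability grows.
After: nodes reachable from 5: {0,1,2,3,4,5}

Answer: 0 1 2 3 4 5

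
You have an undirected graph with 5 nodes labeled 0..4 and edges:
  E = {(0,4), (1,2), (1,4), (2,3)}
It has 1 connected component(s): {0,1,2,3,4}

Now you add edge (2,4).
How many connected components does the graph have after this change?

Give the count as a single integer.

Initial component count: 1
Add (2,4): endpoints already in same component. Count unchanged: 1.
New component count: 1

Answer: 1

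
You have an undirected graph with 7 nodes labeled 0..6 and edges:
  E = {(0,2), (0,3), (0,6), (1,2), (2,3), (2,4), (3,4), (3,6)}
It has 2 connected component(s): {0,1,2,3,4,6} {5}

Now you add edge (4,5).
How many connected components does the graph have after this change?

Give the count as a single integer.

Answer: 1

Derivation:
Initial component count: 2
Add (4,5): merges two components. Count decreases: 2 -> 1.
New component count: 1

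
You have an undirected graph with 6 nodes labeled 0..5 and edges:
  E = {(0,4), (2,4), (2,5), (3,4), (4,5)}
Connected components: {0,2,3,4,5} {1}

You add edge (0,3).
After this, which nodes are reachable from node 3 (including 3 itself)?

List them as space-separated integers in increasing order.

Before: nodes reachable from 3: {0,2,3,4,5}
Adding (0,3): both endpoints already in same component. Reachability from 3 unchanged.
After: nodes reachable from 3: {0,2,3,4,5}

Answer: 0 2 3 4 5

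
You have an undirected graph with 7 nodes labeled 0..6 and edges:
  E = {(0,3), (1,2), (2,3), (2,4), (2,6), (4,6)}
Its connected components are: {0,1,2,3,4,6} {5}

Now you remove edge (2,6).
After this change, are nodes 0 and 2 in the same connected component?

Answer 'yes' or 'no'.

Initial components: {0,1,2,3,4,6} {5}
Removing edge (2,6): not a bridge — component count unchanged at 2.
New components: {0,1,2,3,4,6} {5}
Are 0 and 2 in the same component? yes

Answer: yes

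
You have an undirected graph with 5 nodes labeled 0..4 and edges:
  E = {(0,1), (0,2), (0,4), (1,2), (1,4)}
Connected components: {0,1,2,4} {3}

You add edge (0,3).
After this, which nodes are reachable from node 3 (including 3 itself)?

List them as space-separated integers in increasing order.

Before: nodes reachable from 3: {3}
Adding (0,3): merges 3's component with another. Reachability grows.
After: nodes reachable from 3: {0,1,2,3,4}

Answer: 0 1 2 3 4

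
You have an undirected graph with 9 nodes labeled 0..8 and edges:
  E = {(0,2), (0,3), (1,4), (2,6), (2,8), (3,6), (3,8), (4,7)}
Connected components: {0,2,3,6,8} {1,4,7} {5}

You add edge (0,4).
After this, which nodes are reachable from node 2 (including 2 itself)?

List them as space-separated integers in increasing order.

Answer: 0 1 2 3 4 6 7 8

Derivation:
Before: nodes reachable from 2: {0,2,3,6,8}
Adding (0,4): merges 2's component with another. Reachability grows.
After: nodes reachable from 2: {0,1,2,3,4,6,7,8}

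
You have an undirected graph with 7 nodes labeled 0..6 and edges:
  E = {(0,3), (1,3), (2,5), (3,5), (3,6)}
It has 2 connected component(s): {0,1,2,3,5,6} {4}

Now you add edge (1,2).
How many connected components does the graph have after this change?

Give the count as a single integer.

Answer: 2

Derivation:
Initial component count: 2
Add (1,2): endpoints already in same component. Count unchanged: 2.
New component count: 2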